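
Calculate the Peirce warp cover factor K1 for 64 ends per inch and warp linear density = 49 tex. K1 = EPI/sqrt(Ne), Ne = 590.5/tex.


Formula: K1 = EPI / sqrt(Ne), with Ne = 590.5 / tex_warp
Step 1: Ne = 590.5 / 49 = 12.051
Step 2: sqrt(Ne) = sqrt(12.051) = 3.4715
Step 3: K1 = 64 / 3.4715 = 18.4

18.4


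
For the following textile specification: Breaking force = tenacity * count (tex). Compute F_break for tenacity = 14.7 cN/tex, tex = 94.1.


Formula: Breaking force = Tenacity * Linear density
F = 14.7 cN/tex * 94.1 tex
F = 1383.27 cN

1383.27 cN


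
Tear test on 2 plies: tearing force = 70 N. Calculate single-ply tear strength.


Formula: Per-ply strength = Total force / Number of plies
Per-ply = 70 N / 2
Per-ply = 35 N

35 N


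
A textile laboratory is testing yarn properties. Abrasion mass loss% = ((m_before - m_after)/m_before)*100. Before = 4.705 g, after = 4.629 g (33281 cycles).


Formula: Mass loss% = ((m_before - m_after) / m_before) * 100
Step 1: Mass loss = 4.705 - 4.629 = 0.076 g
Step 2: Ratio = 0.076 / 4.705 = 0.016153
Step 3: Mass loss% = 0.016153 * 100 = 1.6153% ≈ 1.62%

1.62%


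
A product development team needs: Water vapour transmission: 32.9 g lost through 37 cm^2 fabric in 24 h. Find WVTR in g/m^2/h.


Formula: WVTR = mass_loss / (area * time)
Step 1: Convert area: 37 cm^2 = 0.0037 m^2
Step 2: WVTR = 32.9 g / (0.0037 m^2 * 24 h)
Step 3: WVTR = 32.9 / 0.0888 = 370.5 g/m^2/h

370.5 g/m^2/h


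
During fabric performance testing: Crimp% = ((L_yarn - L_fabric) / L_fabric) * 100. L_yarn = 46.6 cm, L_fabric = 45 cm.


Formula: Crimp% = ((L_yarn - L_fabric) / L_fabric) * 100
Step 1: Extension = 46.6 - 45 = 1.6 cm
Step 2: Crimp% = (1.6 / 45) * 100
Step 3: Crimp% = 0.035556 * 100 = 3.5556% ≈ 3.6%

3.6%


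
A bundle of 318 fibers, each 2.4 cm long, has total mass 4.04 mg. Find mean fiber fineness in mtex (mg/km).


Formula: fineness (mtex) = mass (mg) / total length (km) = (mass_mg / total_length_m) * 1000
Step 1: Convert fiber length: 2.4 cm = 0.024 m
Step 2: Total fiber length = 318 * 0.024 = 7.632 m
Step 3: Linear density = 4.04 mg / 7.632 m = 0.5294 mg/m
Step 4: fineness = 0.5294 * 1000 = 529.4 mtex

529.4 mtex


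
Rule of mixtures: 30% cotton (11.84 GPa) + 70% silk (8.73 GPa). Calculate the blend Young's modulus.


Formula: Blend property = (fraction_A * property_A) + (fraction_B * property_B)
Step 1: Contribution A = 30/100 * 11.84 GPa = 3.552 GPa
Step 2: Contribution B = 70/100 * 8.73 GPa = 6.111 GPa
Step 3: Blend Young's modulus = 3.552 + 6.111 = 9.663 GPa

9.663 GPa


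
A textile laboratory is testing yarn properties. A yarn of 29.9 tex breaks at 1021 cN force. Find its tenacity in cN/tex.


Formula: Tenacity = Breaking force / Linear density
Tenacity = 1021 cN / 29.9 tex
Tenacity = 34.15 cN/tex

34.15 cN/tex


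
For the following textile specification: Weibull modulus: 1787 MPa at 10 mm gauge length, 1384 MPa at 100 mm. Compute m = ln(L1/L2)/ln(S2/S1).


Formula: m = ln(L1/L2) / ln(S2/S1)
Step 1: ln(L1/L2) = ln(10/100) = -2.30259
Step 2: S2/S1 = 1384/1787 = 0.77448
Step 3: ln(S2/S1) = ln(0.77448) = -0.25556
Step 4: m = -2.30259 / -0.25556 = 9.01

9.01 (Weibull m)


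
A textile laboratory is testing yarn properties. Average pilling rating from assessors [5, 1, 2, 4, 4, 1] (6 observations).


Formula: Mean = sum / count
Sum = 5 + 1 + 2 + 4 + 4 + 1 = 17
Mean = 17 / 6 = 2.8

2.8


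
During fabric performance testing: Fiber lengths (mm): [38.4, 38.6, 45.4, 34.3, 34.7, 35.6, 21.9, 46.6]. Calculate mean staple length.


Formula: Mean = sum of lengths / count
Sum = 38.4 + 38.6 + 45.4 + 34.3 + 34.7 + 35.6 + 21.9 + 46.6
Sum = 295.5 mm
Mean = 295.5 / 8 = 36.94 mm

36.94 mm


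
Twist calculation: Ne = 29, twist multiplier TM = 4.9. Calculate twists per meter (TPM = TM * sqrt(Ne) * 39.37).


Formula: TPM = TM * sqrt(Ne) * 39.37
Step 1: sqrt(Ne) = sqrt(29) = 5.3852
Step 2: TM * sqrt(Ne) = 4.9 * 5.3852 = 26.3875
Step 3: TPM = 26.3875 * 39.37 = 1039 twists/m

1039 twists/m


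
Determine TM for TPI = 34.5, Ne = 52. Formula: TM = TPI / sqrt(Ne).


Formula: TM = TPI / sqrt(Ne)
Step 1: sqrt(Ne) = sqrt(52) = 7.2111
Step 2: TM = 34.5 / 7.2111 = 4.78

4.78 TM


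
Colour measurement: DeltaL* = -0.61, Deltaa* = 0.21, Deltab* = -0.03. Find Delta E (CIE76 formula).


Formula: Delta E = sqrt(dL*^2 + da*^2 + db*^2)
Step 1: dL*^2 = (-0.61)^2 = 0.3721
Step 2: da*^2 = 0.21^2 = 0.0441
Step 3: db*^2 = (-0.03)^2 = 0.0009
Step 4: Sum = 0.3721 + 0.0441 + 0.0009 = 0.4171
Step 5: Delta E = sqrt(0.4171) = 0.65

0.65 Delta E


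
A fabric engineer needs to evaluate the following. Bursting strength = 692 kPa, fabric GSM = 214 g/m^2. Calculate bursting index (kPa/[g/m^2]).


Formula: Bursting Index = Bursting Strength / Fabric GSM
BI = 692 kPa / 214 g/m^2
BI = 3.234 kPa/(g/m^2)

3.234 kPa/(g/m^2)


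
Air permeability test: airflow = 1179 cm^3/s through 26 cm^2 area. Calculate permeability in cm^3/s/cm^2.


Formula: Air Permeability = Airflow / Test Area
AP = 1179 cm^3/s / 26 cm^2
AP = 45.3 cm^3/s/cm^2

45.3 cm^3/s/cm^2


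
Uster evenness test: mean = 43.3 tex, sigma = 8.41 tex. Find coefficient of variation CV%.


Formula: CV% = (standard deviation / mean) * 100
Step 1: Ratio = 8.41 / 43.3 = 0.194226
Step 2: CV% = 0.194226 * 100 = 19.4226% ≈ 19.4%

19.4%


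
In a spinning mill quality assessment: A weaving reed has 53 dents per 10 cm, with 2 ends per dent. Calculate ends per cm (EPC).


Formula: EPC = (dents per 10 cm * ends per dent) / 10
Step 1: Total ends per 10 cm = 53 * 2 = 106
Step 2: EPC = 106 / 10 = 10.6 ends/cm

10.6 ends/cm


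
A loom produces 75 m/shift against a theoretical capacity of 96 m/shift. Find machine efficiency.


Formula: Efficiency% = (Actual output / Theoretical output) * 100
Efficiency% = (75 / 96) * 100
Efficiency% = 0.78125 * 100 = 78.125% ≈ 78.1%

78.1%


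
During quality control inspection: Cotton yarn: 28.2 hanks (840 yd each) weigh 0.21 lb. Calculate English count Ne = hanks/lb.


Formula: Ne = hanks / mass_lb
Substituting: Ne = 28.2 / 0.21
Ne = 134.3

134.3 Ne


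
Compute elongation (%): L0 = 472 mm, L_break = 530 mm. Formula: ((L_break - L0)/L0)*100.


Formula: Elongation (%) = ((L_break - L0) / L0) * 100
Step 1: Extension = 530 - 472 = 58 mm
Step 2: Elongation = (58 / 472) * 100
Step 3: Elongation = 0.122881 * 100 = 12.2881% ≈ 12.3%

12.3%


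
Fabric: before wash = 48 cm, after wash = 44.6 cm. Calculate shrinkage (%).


Formula: Shrinkage% = ((L_before - L_after) / L_before) * 100
Step 1: Shrinkage = 48 - 44.6 = 3.4 cm
Step 2: Shrinkage% = (3.4 / 48) * 100
Step 3: Shrinkage% = 0.070833 * 100 = 7.0833% ≈ 7.1%

7.1%


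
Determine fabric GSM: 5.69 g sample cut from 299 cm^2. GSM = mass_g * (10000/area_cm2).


Formula: GSM = mass_g / area_m2
Step 1: Convert area: 299 cm^2 = 299 / 10000 = 0.0299 m^2
Step 2: GSM = 5.69 g / 0.0299 m^2 = 190.3 g/m^2

190.3 g/m^2


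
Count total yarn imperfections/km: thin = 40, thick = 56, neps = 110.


Formula: Total = thin places + thick places + neps
Total = 40 + 56 + 110
Total = 206 imperfections/km

206 imperfections/km


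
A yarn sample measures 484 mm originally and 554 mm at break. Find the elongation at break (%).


Formula: Elongation (%) = ((L_break - L0) / L0) * 100
Step 1: Extension = 554 - 484 = 70 mm
Step 2: Elongation = (70 / 484) * 100
Step 3: Elongation = 0.144628 * 100 = 14.4628% ≈ 14.5%

14.5%


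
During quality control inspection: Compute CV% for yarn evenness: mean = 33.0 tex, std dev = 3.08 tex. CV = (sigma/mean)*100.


Formula: CV% = (standard deviation / mean) * 100
Step 1: Ratio = 3.08 / 33.0 = 0.093333
Step 2: CV% = 0.093333 * 100 = 9.3333% ≈ 9.3%

9.3%


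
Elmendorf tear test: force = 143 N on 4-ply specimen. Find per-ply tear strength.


Formula: Per-ply strength = Total force / Number of plies
Per-ply = 143 N / 4
Per-ply = 35.75 N

35.75 N


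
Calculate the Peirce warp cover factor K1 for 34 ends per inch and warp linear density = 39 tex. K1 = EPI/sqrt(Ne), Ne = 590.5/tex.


Formula: K1 = EPI / sqrt(Ne), with Ne = 590.5 / tex_warp
Step 1: Ne = 590.5 / 39 = 15.141
Step 2: sqrt(Ne) = sqrt(15.141) = 3.8911
Step 3: K1 = 34 / 3.8911 = 8.7

8.7


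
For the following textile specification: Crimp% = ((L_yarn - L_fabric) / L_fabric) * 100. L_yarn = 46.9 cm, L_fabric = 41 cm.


Formula: Crimp% = ((L_yarn - L_fabric) / L_fabric) * 100
Step 1: Extension = 46.9 - 41 = 5.9 cm
Step 2: Crimp% = (5.9 / 41) * 100
Step 3: Crimp% = 0.143902 * 100 = 14.3902% ≈ 14.4%

14.4%


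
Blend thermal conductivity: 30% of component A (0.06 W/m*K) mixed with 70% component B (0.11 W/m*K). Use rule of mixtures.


Formula: Blend property = (fraction_A * property_A) + (fraction_B * property_B)
Step 1: Contribution A = 30/100 * 0.06 W/m*K = 0.018 W/m*K
Step 2: Contribution B = 70/100 * 0.11 W/m*K = 0.077 W/m*K
Step 3: Blend thermal conductivity = 0.018 + 0.077 = 0.095 W/m*K

0.095 W/m*K


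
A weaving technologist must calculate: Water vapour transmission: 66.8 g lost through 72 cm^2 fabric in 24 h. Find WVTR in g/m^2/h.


Formula: WVTR = mass_loss / (area * time)
Step 1: Convert area: 72 cm^2 = 0.0072 m^2
Step 2: WVTR = 66.8 g / (0.0072 m^2 * 24 h)
Step 3: WVTR = 66.8 / 0.1728 = 386.6 g/m^2/h

386.6 g/m^2/h


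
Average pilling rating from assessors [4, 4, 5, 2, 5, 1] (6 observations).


Formula: Mean = sum / count
Sum = 4 + 4 + 5 + 2 + 5 + 1 = 21
Mean = 21 / 6 = 3.5

3.5


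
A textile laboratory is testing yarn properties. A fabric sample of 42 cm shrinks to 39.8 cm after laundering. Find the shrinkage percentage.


Formula: Shrinkage% = ((L_before - L_after) / L_before) * 100
Step 1: Shrinkage = 42 - 39.8 = 2.2 cm
Step 2: Shrinkage% = (2.2 / 42) * 100
Step 3: Shrinkage% = 0.052381 * 100 = 5.2381% ≈ 5.2%

5.2%


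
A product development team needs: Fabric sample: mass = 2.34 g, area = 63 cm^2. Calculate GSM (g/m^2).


Formula: GSM = mass_g / area_m2
Step 1: Convert area: 63 cm^2 = 63 / 10000 = 0.0063 m^2
Step 2: GSM = 2.34 g / 0.0063 m^2 = 371.4 g/m^2

371.4 g/m^2


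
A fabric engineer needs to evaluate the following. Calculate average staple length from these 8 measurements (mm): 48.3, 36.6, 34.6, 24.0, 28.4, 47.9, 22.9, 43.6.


Formula: Mean = sum of lengths / count
Sum = 48.3 + 36.6 + 34.6 + 24.0 + 28.4 + 47.9 + 22.9 + 43.6
Sum = 286.3 mm
Mean = 286.3 / 8 = 35.79 mm

35.79 mm


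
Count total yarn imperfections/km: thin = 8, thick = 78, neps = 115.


Formula: Total = thin places + thick places + neps
Total = 8 + 78 + 115
Total = 201 imperfections/km

201 imperfections/km


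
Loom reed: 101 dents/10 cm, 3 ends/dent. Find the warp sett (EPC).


Formula: EPC = (dents per 10 cm * ends per dent) / 10
Step 1: Total ends per 10 cm = 101 * 3 = 303
Step 2: EPC = 303 / 10 = 30.3 ends/cm

30.3 ends/cm


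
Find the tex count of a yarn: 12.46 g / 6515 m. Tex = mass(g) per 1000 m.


Formula: Tex = (mass_g / length_m) * 1000
Substituting: Tex = (12.46 / 6515) * 1000
Intermediate: 12.46 / 6515 = 0.00191251 g/m
Tex = 0.00191251 * 1000 = 1.91 tex

1.91 tex


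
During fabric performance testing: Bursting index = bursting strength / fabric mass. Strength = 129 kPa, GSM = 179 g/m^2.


Formula: Bursting Index = Bursting Strength / Fabric GSM
BI = 129 kPa / 179 g/m^2
BI = 0.721 kPa/(g/m^2)

0.721 kPa/(g/m^2)


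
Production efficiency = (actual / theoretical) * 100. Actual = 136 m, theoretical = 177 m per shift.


Formula: Efficiency% = (Actual output / Theoretical output) * 100
Efficiency% = (136 / 177) * 100
Efficiency% = 0.768362 * 100 = 76.8362% ≈ 76.8%

76.8%


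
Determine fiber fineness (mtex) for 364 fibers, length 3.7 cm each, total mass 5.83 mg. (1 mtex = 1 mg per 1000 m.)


Formula: fineness (mtex) = mass (mg) / total length (km) = (mass_mg / total_length_m) * 1000
Step 1: Convert fiber length: 3.7 cm = 0.037 m
Step 2: Total fiber length = 364 * 0.037 = 13.468 m
Step 3: Linear density = 5.83 mg / 13.468 m = 0.4329 mg/m
Step 4: fineness = 0.4329 * 1000 = 432.9 mtex

432.9 mtex


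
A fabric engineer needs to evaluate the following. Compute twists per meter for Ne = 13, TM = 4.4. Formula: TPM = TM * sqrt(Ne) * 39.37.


Formula: TPM = TM * sqrt(Ne) * 39.37
Step 1: sqrt(Ne) = sqrt(13) = 3.6056
Step 2: TM * sqrt(Ne) = 4.4 * 3.6056 = 15.8646
Step 3: TPM = 15.8646 * 39.37 = 625 twists/m

625 twists/m


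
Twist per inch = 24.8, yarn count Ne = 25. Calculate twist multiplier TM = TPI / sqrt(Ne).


Formula: TM = TPI / sqrt(Ne)
Step 1: sqrt(Ne) = sqrt(25) = 5
Step 2: TM = 24.8 / 5 = 4.96

4.96 TM


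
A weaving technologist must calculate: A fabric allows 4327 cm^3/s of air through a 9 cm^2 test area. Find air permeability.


Formula: Air Permeability = Airflow / Test Area
AP = 4327 cm^3/s / 9 cm^2
AP = 480.8 cm^3/s/cm^2

480.8 cm^3/s/cm^2


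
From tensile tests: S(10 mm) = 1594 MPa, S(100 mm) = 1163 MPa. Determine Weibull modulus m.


Formula: m = ln(L1/L2) / ln(S2/S1)
Step 1: ln(L1/L2) = ln(10/100) = -2.30259
Step 2: S2/S1 = 1163/1594 = 0.72961
Step 3: ln(S2/S1) = ln(0.72961) = -0.31525
Step 4: m = -2.30259 / -0.31525 = 7.30

7.30 (Weibull m)


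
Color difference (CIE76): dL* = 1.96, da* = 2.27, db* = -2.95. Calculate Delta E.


Formula: Delta E = sqrt(dL*^2 + da*^2 + db*^2)
Step 1: dL*^2 = 1.96^2 = 3.8416
Step 2: da*^2 = 2.27^2 = 5.1529
Step 3: db*^2 = (-2.95)^2 = 8.7025
Step 4: Sum = 3.8416 + 5.1529 + 8.7025 = 17.697
Step 5: Delta E = sqrt(17.697) = 4.21

4.21 Delta E


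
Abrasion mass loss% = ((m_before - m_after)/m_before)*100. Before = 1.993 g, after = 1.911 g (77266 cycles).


Formula: Mass loss% = ((m_before - m_after) / m_before) * 100
Step 1: Mass loss = 1.993 - 1.911 = 0.082 g
Step 2: Ratio = 0.082 / 1.993 = 0.041144
Step 3: Mass loss% = 0.041144 * 100 = 4.1144% ≈ 4.11%

4.11%


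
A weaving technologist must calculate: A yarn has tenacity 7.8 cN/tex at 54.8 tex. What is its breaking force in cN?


Formula: Breaking force = Tenacity * Linear density
F = 7.8 cN/tex * 54.8 tex
F = 427.44 cN

427.44 cN


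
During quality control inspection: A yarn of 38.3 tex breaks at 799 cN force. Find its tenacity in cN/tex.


Formula: Tenacity = Breaking force / Linear density
Tenacity = 799 cN / 38.3 tex
Tenacity = 20.86 cN/tex

20.86 cN/tex


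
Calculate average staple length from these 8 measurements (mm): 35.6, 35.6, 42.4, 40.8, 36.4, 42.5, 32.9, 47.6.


Formula: Mean = sum of lengths / count
Sum = 35.6 + 35.6 + 42.4 + 40.8 + 36.4 + 42.5 + 32.9 + 47.6
Sum = 313.8 mm
Mean = 313.8 / 8 = 39.23 mm

39.23 mm


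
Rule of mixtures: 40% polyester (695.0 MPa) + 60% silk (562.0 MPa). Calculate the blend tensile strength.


Formula: Blend property = (fraction_A * property_A) + (fraction_B * property_B)
Step 1: Contribution A = 40/100 * 695.0 MPa = 278.0 MPa
Step 2: Contribution B = 60/100 * 562.0 MPa = 337.2 MPa
Step 3: Blend tensile strength = 278.0 + 337.2 = 615.2 MPa

615.2 MPa


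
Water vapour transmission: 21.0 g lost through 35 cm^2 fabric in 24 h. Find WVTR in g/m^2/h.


Formula: WVTR = mass_loss / (area * time)
Step 1: Convert area: 35 cm^2 = 0.0035 m^2
Step 2: WVTR = 21.0 g / (0.0035 m^2 * 24 h)
Step 3: WVTR = 21.0 / 0.084 = 250.0 g/m^2/h

250.0 g/m^2/h


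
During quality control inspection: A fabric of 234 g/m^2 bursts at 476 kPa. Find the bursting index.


Formula: Bursting Index = Bursting Strength / Fabric GSM
BI = 476 kPa / 234 g/m^2
BI = 2.034 kPa/(g/m^2)

2.034 kPa/(g/m^2)


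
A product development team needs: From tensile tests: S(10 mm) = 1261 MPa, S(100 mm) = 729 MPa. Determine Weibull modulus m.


Formula: m = ln(L1/L2) / ln(S2/S1)
Step 1: ln(L1/L2) = ln(10/100) = -2.30259
Step 2: S2/S1 = 729/1261 = 0.57811
Step 3: ln(S2/S1) = ln(0.57811) = -0.54799
Step 4: m = -2.30259 / -0.54799 = 4.20

4.20 (Weibull m)


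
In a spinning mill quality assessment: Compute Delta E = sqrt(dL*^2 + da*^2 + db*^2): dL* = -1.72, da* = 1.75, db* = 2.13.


Formula: Delta E = sqrt(dL*^2 + da*^2 + db*^2)
Step 1: dL*^2 = (-1.72)^2 = 2.9584
Step 2: da*^2 = 1.75^2 = 3.0625
Step 3: db*^2 = 2.13^2 = 4.5369
Step 4: Sum = 2.9584 + 3.0625 + 4.5369 = 10.5578
Step 5: Delta E = sqrt(10.5578) = 3.25

3.25 Delta E


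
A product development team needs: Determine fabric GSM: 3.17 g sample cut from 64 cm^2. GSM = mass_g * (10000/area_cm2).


Formula: GSM = mass_g / area_m2
Step 1: Convert area: 64 cm^2 = 64 / 10000 = 0.0064 m^2
Step 2: GSM = 3.17 g / 0.0064 m^2 = 495.3 g/m^2

495.3 g/m^2


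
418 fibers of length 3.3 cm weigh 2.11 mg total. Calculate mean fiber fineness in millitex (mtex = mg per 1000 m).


Formula: fineness (mtex) = mass (mg) / total length (km) = (mass_mg / total_length_m) * 1000
Step 1: Convert fiber length: 3.3 cm = 0.033 m
Step 2: Total fiber length = 418 * 0.033 = 13.794 m
Step 3: Linear density = 2.11 mg / 13.794 m = 0.1530 mg/m
Step 4: fineness = 0.1530 * 1000 = 153.0 mtex

153.0 mtex


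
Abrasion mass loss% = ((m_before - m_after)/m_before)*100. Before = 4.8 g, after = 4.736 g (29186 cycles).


Formula: Mass loss% = ((m_before - m_after) / m_before) * 100
Step 1: Mass loss = 4.8 - 4.736 = 0.064 g
Step 2: Ratio = 0.064 / 4.8 = 0.0133333
Step 3: Mass loss% = 0.0133333 * 100 = 1.33333% ≈ 1.33%

1.33%


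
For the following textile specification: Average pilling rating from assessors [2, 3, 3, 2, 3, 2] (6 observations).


Formula: Mean = sum / count
Sum = 2 + 3 + 3 + 2 + 3 + 2 = 15
Mean = 15 / 6 = 2.5

2.5


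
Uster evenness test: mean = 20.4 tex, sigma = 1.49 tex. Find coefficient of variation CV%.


Formula: CV% = (standard deviation / mean) * 100
Step 1: Ratio = 1.49 / 20.4 = 0.073039
Step 2: CV% = 0.073039 * 100 = 7.3039% ≈ 7.3%

7.3%


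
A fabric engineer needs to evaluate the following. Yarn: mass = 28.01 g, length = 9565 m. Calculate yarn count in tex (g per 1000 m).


Formula: Tex = (mass_g / length_m) * 1000
Substituting: Tex = (28.01 / 9565) * 1000
Intermediate: 28.01 / 9565 = 0.00292838 g/m
Tex = 0.00292838 * 1000 = 2.93 tex

2.93 tex


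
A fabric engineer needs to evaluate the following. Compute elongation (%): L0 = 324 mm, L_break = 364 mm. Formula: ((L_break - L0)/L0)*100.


Formula: Elongation (%) = ((L_break - L0) / L0) * 100
Step 1: Extension = 364 - 324 = 40 mm
Step 2: Elongation = (40 / 324) * 100
Step 3: Elongation = 0.123457 * 100 = 12.3457% ≈ 12.3%

12.3%


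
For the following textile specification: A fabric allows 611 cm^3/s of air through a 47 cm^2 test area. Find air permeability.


Formula: Air Permeability = Airflow / Test Area
AP = 611 cm^3/s / 47 cm^2
AP = 13.0 cm^3/s/cm^2

13.0 cm^3/s/cm^2


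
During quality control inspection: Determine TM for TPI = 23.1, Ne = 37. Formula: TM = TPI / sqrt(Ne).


Formula: TM = TPI / sqrt(Ne)
Step 1: sqrt(Ne) = sqrt(37) = 6.0828
Step 2: TM = 23.1 / 6.0828 = 3.80

3.80 TM


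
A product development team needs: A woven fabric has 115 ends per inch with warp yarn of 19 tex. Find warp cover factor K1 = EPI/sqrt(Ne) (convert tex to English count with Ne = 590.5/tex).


Formula: K1 = EPI / sqrt(Ne), with Ne = 590.5 / tex_warp
Step 1: Ne = 590.5 / 19 = 31.079
Step 2: sqrt(Ne) = sqrt(31.079) = 5.5749
Step 3: K1 = 115 / 5.5749 = 20.6

20.6


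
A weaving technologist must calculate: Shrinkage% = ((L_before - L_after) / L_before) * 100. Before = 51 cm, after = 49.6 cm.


Formula: Shrinkage% = ((L_before - L_after) / L_before) * 100
Step 1: Shrinkage = 51 - 49.6 = 1.4 cm
Step 2: Shrinkage% = (1.4 / 51) * 100
Step 3: Shrinkage% = 0.027451 * 100 = 2.7451% ≈ 2.7%

2.7%


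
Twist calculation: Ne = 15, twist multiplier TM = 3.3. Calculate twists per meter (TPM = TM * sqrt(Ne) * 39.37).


Formula: TPM = TM * sqrt(Ne) * 39.37
Step 1: sqrt(Ne) = sqrt(15) = 3.873
Step 2: TM * sqrt(Ne) = 3.3 * 3.873 = 12.7809
Step 3: TPM = 12.7809 * 39.37 = 503 twists/m

503 twists/m


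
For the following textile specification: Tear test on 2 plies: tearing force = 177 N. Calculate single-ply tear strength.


Formula: Per-ply strength = Total force / Number of plies
Per-ply = 177 N / 2
Per-ply = 88.5 N

88.5 N


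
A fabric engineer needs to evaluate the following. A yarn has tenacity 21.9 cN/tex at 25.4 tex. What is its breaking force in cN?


Formula: Breaking force = Tenacity * Linear density
F = 21.9 cN/tex * 25.4 tex
F = 556.26 cN

556.26 cN


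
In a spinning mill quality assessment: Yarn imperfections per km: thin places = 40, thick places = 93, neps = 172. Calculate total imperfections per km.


Formula: Total = thin places + thick places + neps
Total = 40 + 93 + 172
Total = 305 imperfections/km

305 imperfections/km


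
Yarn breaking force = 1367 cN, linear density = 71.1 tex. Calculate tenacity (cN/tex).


Formula: Tenacity = Breaking force / Linear density
Tenacity = 1367 cN / 71.1 tex
Tenacity = 19.23 cN/tex

19.23 cN/tex


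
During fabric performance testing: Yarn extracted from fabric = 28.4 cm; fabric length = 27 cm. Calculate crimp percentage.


Formula: Crimp% = ((L_yarn - L_fabric) / L_fabric) * 100
Step 1: Extension = 28.4 - 27 = 1.4 cm
Step 2: Crimp% = (1.4 / 27) * 100
Step 3: Crimp% = 0.051852 * 100 = 5.1852% ≈ 5.2%

5.2%


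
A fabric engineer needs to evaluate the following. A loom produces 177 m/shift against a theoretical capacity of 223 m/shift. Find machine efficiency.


Formula: Efficiency% = (Actual output / Theoretical output) * 100
Efficiency% = (177 / 223) * 100
Efficiency% = 0.793722 * 100 = 79.3722% ≈ 79.4%

79.4%


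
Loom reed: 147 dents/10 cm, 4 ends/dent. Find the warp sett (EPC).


Formula: EPC = (dents per 10 cm * ends per dent) / 10
Step 1: Total ends per 10 cm = 147 * 4 = 588
Step 2: EPC = 588 / 10 = 58.8 ends/cm

58.8 ends/cm


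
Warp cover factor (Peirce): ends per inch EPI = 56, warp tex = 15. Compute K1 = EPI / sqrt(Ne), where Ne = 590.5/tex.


Formula: K1 = EPI / sqrt(Ne), with Ne = 590.5 / tex_warp
Step 1: Ne = 590.5 / 15 = 39.367
Step 2: sqrt(Ne) = sqrt(39.367) = 6.2743
Step 3: K1 = 56 / 6.2743 = 8.9

8.9


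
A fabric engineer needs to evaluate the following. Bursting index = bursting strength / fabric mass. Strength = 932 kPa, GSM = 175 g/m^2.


Formula: Bursting Index = Bursting Strength / Fabric GSM
BI = 932 kPa / 175 g/m^2
BI = 5.326 kPa/(g/m^2)

5.326 kPa/(g/m^2)


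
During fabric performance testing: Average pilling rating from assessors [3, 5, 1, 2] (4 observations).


Formula: Mean = sum / count
Sum = 3 + 5 + 1 + 2 = 11
Mean = 11 / 4 = 2.8

2.8


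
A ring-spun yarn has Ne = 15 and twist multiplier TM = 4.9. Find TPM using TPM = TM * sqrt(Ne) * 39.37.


Formula: TPM = TM * sqrt(Ne) * 39.37
Step 1: sqrt(Ne) = sqrt(15) = 3.873
Step 2: TM * sqrt(Ne) = 4.9 * 3.873 = 18.9777
Step 3: TPM = 18.9777 * 39.37 = 747 twists/m

747 twists/m


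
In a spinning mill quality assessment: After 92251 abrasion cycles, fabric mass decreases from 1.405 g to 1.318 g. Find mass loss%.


Formula: Mass loss% = ((m_before - m_after) / m_before) * 100
Step 1: Mass loss = 1.405 - 1.318 = 0.087 g
Step 2: Ratio = 0.087 / 1.405 = 0.0619217
Step 3: Mass loss% = 0.0619217 * 100 = 6.19217% ≈ 6.19%

6.19%


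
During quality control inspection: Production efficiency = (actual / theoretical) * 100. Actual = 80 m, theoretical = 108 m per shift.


Formula: Efficiency% = (Actual output / Theoretical output) * 100
Efficiency% = (80 / 108) * 100
Efficiency% = 0.740741 * 100 = 74.0741% ≈ 74.1%

74.1%


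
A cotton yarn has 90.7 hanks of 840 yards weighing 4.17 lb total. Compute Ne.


Formula: Ne = hanks / mass_lb
Substituting: Ne = 90.7 / 4.17
Ne = 21.8

21.8 Ne


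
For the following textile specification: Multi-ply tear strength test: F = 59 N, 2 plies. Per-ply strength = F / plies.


Formula: Per-ply strength = Total force / Number of plies
Per-ply = 59 N / 2
Per-ply = 29.5 N

29.5 N


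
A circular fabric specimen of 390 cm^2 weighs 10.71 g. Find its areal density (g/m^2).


Formula: GSM = mass_g / area_m2
Step 1: Convert area: 390 cm^2 = 390 / 10000 = 0.039 m^2
Step 2: GSM = 10.71 g / 0.039 m^2 = 274.6 g/m^2

274.6 g/m^2


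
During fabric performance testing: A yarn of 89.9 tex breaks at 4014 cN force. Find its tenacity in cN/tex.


Formula: Tenacity = Breaking force / Linear density
Tenacity = 4014 cN / 89.9 tex
Tenacity = 44.65 cN/tex

44.65 cN/tex


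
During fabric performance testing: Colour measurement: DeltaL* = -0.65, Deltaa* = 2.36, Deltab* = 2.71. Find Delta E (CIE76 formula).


Formula: Delta E = sqrt(dL*^2 + da*^2 + db*^2)
Step 1: dL*^2 = (-0.65)^2 = 0.4225
Step 2: da*^2 = 2.36^2 = 5.5696
Step 3: db*^2 = 2.71^2 = 7.3441
Step 4: Sum = 0.4225 + 5.5696 + 7.3441 = 13.3362
Step 5: Delta E = sqrt(13.3362) = 3.65

3.65 Delta E


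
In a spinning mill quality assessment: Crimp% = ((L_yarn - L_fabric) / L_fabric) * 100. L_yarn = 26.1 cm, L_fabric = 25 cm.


Formula: Crimp% = ((L_yarn - L_fabric) / L_fabric) * 100
Step 1: Extension = 26.1 - 25 = 1.1 cm
Step 2: Crimp% = (1.1 / 25) * 100
Step 3: Crimp% = 0.044 * 100 = 4.4%

4.4%


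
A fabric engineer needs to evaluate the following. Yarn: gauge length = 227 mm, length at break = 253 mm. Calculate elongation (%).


Formula: Elongation (%) = ((L_break - L0) / L0) * 100
Step 1: Extension = 253 - 227 = 26 mm
Step 2: Elongation = (26 / 227) * 100
Step 3: Elongation = 0.114537 * 100 = 11.4537% ≈ 11.5%

11.5%


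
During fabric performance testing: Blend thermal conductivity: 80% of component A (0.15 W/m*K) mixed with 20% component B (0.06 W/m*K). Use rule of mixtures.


Formula: Blend property = (fraction_A * property_A) + (fraction_B * property_B)
Step 1: Contribution A = 80/100 * 0.15 W/m*K = 0.12 W/m*K
Step 2: Contribution B = 20/100 * 0.06 W/m*K = 0.012 W/m*K
Step 3: Blend thermal conductivity = 0.12 + 0.012 = 0.132 W/m*K

0.132 W/m*K


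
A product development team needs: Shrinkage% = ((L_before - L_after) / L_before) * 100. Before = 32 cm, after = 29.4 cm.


Formula: Shrinkage% = ((L_before - L_after) / L_before) * 100
Step 1: Shrinkage = 32 - 29.4 = 2.6 cm
Step 2: Shrinkage% = (2.6 / 32) * 100
Step 3: Shrinkage% = 0.08125 * 100 = 8.125% ≈ 8.1%

8.1%


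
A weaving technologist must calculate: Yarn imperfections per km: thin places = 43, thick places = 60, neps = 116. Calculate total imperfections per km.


Formula: Total = thin places + thick places + neps
Total = 43 + 60 + 116
Total = 219 imperfections/km

219 imperfections/km


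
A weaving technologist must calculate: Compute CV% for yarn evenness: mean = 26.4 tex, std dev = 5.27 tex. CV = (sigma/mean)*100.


Formula: CV% = (standard deviation / mean) * 100
Step 1: Ratio = 5.27 / 26.4 = 0.199621
Step 2: CV% = 0.199621 * 100 = 19.9621% ≈ 20.0%

20.0%


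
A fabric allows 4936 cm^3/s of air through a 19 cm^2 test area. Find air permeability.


Formula: Air Permeability = Airflow / Test Area
AP = 4936 cm^3/s / 19 cm^2
AP = 259.8 cm^3/s/cm^2

259.8 cm^3/s/cm^2


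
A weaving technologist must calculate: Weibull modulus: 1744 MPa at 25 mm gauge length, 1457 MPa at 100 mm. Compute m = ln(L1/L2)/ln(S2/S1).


Formula: m = ln(L1/L2) / ln(S2/S1)
Step 1: ln(L1/L2) = ln(25/100) = -1.38629
Step 2: S2/S1 = 1457/1744 = 0.83544
Step 3: ln(S2/S1) = ln(0.83544) = -0.17980
Step 4: m = -1.38629 / -0.17980 = 7.71

7.71 (Weibull m)


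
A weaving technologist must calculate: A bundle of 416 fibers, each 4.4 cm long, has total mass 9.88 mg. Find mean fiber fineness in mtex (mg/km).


Formula: fineness (mtex) = mass (mg) / total length (km) = (mass_mg / total_length_m) * 1000
Step 1: Convert fiber length: 4.4 cm = 0.044 m
Step 2: Total fiber length = 416 * 0.044 = 18.304 m
Step 3: Linear density = 9.88 mg / 18.304 m = 0.5398 mg/m
Step 4: fineness = 0.5398 * 1000 = 539.8 mtex

539.8 mtex


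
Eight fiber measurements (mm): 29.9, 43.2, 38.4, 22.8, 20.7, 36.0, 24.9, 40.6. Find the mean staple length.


Formula: Mean = sum of lengths / count
Sum = 29.9 + 43.2 + 38.4 + 22.8 + 20.7 + 36.0 + 24.9 + 40.6
Sum = 256.5 mm
Mean = 256.5 / 8 = 32.06 mm

32.06 mm


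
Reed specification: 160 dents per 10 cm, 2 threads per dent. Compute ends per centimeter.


Formula: EPC = (dents per 10 cm * ends per dent) / 10
Step 1: Total ends per 10 cm = 160 * 2 = 320
Step 2: EPC = 320 / 10 = 32.0 ends/cm

32.0 ends/cm


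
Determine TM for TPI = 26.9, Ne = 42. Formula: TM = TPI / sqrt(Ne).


Formula: TM = TPI / sqrt(Ne)
Step 1: sqrt(Ne) = sqrt(42) = 6.4807
Step 2: TM = 26.9 / 6.4807 = 4.15

4.15 TM


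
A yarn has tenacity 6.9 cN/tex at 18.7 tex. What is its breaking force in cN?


Formula: Breaking force = Tenacity * Linear density
F = 6.9 cN/tex * 18.7 tex
F = 129.03 cN

129.03 cN


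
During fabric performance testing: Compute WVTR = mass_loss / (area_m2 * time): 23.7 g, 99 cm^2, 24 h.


Formula: WVTR = mass_loss / (area * time)
Step 1: Convert area: 99 cm^2 = 0.0099 m^2
Step 2: WVTR = 23.7 g / (0.0099 m^2 * 24 h)
Step 3: WVTR = 23.7 / 0.2376 = 99.7 g/m^2/h

99.7 g/m^2/h


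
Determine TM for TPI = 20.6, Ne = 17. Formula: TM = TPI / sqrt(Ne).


Formula: TM = TPI / sqrt(Ne)
Step 1: sqrt(Ne) = sqrt(17) = 4.1231
Step 2: TM = 20.6 / 4.1231 = 5.00

5.00 TM


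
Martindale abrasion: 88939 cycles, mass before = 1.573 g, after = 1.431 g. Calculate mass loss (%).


Formula: Mass loss% = ((m_before - m_after) / m_before) * 100
Step 1: Mass loss = 1.573 - 1.431 = 0.142 g
Step 2: Ratio = 0.142 / 1.573 = 0.0902734
Step 3: Mass loss% = 0.0902734 * 100 = 9.02734% ≈ 9.03%

9.03%


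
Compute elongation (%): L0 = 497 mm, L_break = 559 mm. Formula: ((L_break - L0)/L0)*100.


Formula: Elongation (%) = ((L_break - L0) / L0) * 100
Step 1: Extension = 559 - 497 = 62 mm
Step 2: Elongation = (62 / 497) * 100
Step 3: Elongation = 0.124748 * 100 = 12.4748% ≈ 12.5%

12.5%


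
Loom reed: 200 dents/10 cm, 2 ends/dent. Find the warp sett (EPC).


Formula: EPC = (dents per 10 cm * ends per dent) / 10
Step 1: Total ends per 10 cm = 200 * 2 = 400
Step 2: EPC = 400 / 10 = 40.0 ends/cm

40.0 ends/cm


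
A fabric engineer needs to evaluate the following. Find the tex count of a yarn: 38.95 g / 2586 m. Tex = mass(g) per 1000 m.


Formula: Tex = (mass_g / length_m) * 1000
Substituting: Tex = (38.95 / 2586) * 1000
Intermediate: 38.95 / 2586 = 0.01506187 g/m
Tex = 0.01506187 * 1000 = 15.06 tex

15.06 tex


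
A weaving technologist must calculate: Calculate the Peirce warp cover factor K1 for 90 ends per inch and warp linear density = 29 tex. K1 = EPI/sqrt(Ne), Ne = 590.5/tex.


Formula: K1 = EPI / sqrt(Ne), with Ne = 590.5 / tex_warp
Step 1: Ne = 590.5 / 29 = 20.362
Step 2: sqrt(Ne) = sqrt(20.362) = 4.5124
Step 3: K1 = 90 / 4.5124 = 19.9

19.9


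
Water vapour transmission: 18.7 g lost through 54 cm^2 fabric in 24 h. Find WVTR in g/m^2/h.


Formula: WVTR = mass_loss / (area * time)
Step 1: Convert area: 54 cm^2 = 0.0054 m^2
Step 2: WVTR = 18.7 g / (0.0054 m^2 * 24 h)
Step 3: WVTR = 18.7 / 0.1296 = 144.3 g/m^2/h

144.3 g/m^2/h


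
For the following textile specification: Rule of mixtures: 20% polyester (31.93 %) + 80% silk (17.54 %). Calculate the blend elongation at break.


Formula: Blend property = (fraction_A * property_A) + (fraction_B * property_B)
Step 1: Contribution A = 20/100 * 31.93 % = 6.386 %
Step 2: Contribution B = 80/100 * 17.54 % = 14.032 %
Step 3: Blend elongation at break = 6.386 + 14.032 = 20.418 %

20.418 %


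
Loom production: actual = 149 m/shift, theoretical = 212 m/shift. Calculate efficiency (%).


Formula: Efficiency% = (Actual output / Theoretical output) * 100
Efficiency% = (149 / 212) * 100
Efficiency% = 0.70283 * 100 = 70.283% ≈ 70.3%

70.3%


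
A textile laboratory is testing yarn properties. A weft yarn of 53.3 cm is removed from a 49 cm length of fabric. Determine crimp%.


Formula: Crimp% = ((L_yarn - L_fabric) / L_fabric) * 100
Step 1: Extension = 53.3 - 49 = 4.3 cm
Step 2: Crimp% = (4.3 / 49) * 100
Step 3: Crimp% = 0.087755 * 100 = 8.7755% ≈ 8.8%

8.8%


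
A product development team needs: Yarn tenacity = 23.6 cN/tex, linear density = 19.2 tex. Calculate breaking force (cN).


Formula: Breaking force = Tenacity * Linear density
F = 23.6 cN/tex * 19.2 tex
F = 453.12 cN

453.12 cN


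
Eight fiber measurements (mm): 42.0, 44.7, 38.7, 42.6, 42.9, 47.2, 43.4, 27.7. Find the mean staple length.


Formula: Mean = sum of lengths / count
Sum = 42.0 + 44.7 + 38.7 + 42.6 + 42.9 + 47.2 + 43.4 + 27.7
Sum = 329.2 mm
Mean = 329.2 / 8 = 41.15 mm

41.15 mm


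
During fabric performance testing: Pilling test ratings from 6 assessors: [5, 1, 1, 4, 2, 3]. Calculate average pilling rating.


Formula: Mean = sum / count
Sum = 5 + 1 + 1 + 4 + 2 + 3 = 16
Mean = 16 / 6 = 2.7

2.7


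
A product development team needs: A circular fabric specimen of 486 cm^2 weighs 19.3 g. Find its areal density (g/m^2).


Formula: GSM = mass_g / area_m2
Step 1: Convert area: 486 cm^2 = 486 / 10000 = 0.0486 m^2
Step 2: GSM = 19.3 g / 0.0486 m^2 = 397.1 g/m^2

397.1 g/m^2


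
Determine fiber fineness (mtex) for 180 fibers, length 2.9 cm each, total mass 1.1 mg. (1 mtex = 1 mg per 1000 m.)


Formula: fineness (mtex) = mass (mg) / total length (km) = (mass_mg / total_length_m) * 1000
Step 1: Convert fiber length: 2.9 cm = 0.029 m
Step 2: Total fiber length = 180 * 0.029 = 5.22 m
Step 3: Linear density = 1.1 mg / 5.22 m = 0.2107 mg/m
Step 4: fineness = 0.2107 * 1000 = 210.7 mtex

210.7 mtex


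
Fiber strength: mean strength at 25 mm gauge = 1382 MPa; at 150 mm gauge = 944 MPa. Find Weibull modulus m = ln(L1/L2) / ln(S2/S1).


Formula: m = ln(L1/L2) / ln(S2/S1)
Step 1: ln(L1/L2) = ln(25/150) = -1.79176
Step 2: S2/S1 = 944/1382 = 0.68307
Step 3: ln(S2/S1) = ln(0.68307) = -0.38116
Step 4: m = -1.79176 / -0.38116 = 4.70

4.70 (Weibull m)


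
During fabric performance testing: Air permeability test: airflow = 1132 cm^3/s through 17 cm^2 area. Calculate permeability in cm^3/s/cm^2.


Formula: Air Permeability = Airflow / Test Area
AP = 1132 cm^3/s / 17 cm^2
AP = 66.6 cm^3/s/cm^2

66.6 cm^3/s/cm^2


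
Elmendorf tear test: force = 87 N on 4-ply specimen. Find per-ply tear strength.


Formula: Per-ply strength = Total force / Number of plies
Per-ply = 87 N / 4
Per-ply = 21.75 N

21.75 N


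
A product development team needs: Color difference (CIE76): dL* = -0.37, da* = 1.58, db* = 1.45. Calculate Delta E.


Formula: Delta E = sqrt(dL*^2 + da*^2 + db*^2)
Step 1: dL*^2 = (-0.37)^2 = 0.1369
Step 2: da*^2 = 1.58^2 = 2.4964
Step 3: db*^2 = 1.45^2 = 2.1025
Step 4: Sum = 0.1369 + 2.4964 + 2.1025 = 4.7358
Step 5: Delta E = sqrt(4.7358) = 2.18

2.18 Delta E


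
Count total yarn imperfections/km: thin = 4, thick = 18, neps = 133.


Formula: Total = thin places + thick places + neps
Total = 4 + 18 + 133
Total = 155 imperfections/km

155 imperfections/km


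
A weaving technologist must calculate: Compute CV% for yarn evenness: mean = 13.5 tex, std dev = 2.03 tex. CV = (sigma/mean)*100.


Formula: CV% = (standard deviation / mean) * 100
Step 1: Ratio = 2.03 / 13.5 = 0.15037
Step 2: CV% = 0.15037 * 100 = 15.037% ≈ 15.0%

15.0%


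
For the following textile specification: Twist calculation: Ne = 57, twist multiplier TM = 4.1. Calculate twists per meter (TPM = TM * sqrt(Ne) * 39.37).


Formula: TPM = TM * sqrt(Ne) * 39.37
Step 1: sqrt(Ne) = sqrt(57) = 7.5498
Step 2: TM * sqrt(Ne) = 4.1 * 7.5498 = 30.9542
Step 3: TPM = 30.9542 * 39.37 = 1219 twists/m

1219 twists/m


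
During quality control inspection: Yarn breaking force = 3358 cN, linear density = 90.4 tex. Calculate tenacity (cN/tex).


Formula: Tenacity = Breaking force / Linear density
Tenacity = 3358 cN / 90.4 tex
Tenacity = 37.15 cN/tex

37.15 cN/tex


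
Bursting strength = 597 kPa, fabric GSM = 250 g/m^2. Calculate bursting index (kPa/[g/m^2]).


Formula: Bursting Index = Bursting Strength / Fabric GSM
BI = 597 kPa / 250 g/m^2
BI = 2.388 kPa/(g/m^2)

2.388 kPa/(g/m^2)


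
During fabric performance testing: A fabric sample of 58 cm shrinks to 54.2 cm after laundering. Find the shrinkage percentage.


Formula: Shrinkage% = ((L_before - L_after) / L_before) * 100
Step 1: Shrinkage = 58 - 54.2 = 3.8 cm
Step 2: Shrinkage% = (3.8 / 58) * 100
Step 3: Shrinkage% = 0.065517 * 100 = 6.5517% ≈ 6.6%

6.6%


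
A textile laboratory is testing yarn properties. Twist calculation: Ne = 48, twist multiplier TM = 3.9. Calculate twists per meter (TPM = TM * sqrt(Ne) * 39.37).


Formula: TPM = TM * sqrt(Ne) * 39.37
Step 1: sqrt(Ne) = sqrt(48) = 6.9282
Step 2: TM * sqrt(Ne) = 3.9 * 6.9282 = 27.02
Step 3: TPM = 27.02 * 39.37 = 1064 twists/m

1064 twists/m


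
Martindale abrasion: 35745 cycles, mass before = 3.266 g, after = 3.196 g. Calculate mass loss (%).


Formula: Mass loss% = ((m_before - m_after) / m_before) * 100
Step 1: Mass loss = 3.266 - 3.196 = 0.07 g
Step 2: Ratio = 0.07 / 3.266 = 0.0214329
Step 3: Mass loss% = 0.0214329 * 100 = 2.14329% ≈ 2.14%

2.14%


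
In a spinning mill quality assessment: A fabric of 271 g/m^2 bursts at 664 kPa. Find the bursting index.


Formula: Bursting Index = Bursting Strength / Fabric GSM
BI = 664 kPa / 271 g/m^2
BI = 2.450 kPa/(g/m^2)

2.450 kPa/(g/m^2)


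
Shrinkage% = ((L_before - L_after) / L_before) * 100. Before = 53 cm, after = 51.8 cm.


Formula: Shrinkage% = ((L_before - L_after) / L_before) * 100
Step 1: Shrinkage = 53 - 51.8 = 1.2 cm
Step 2: Shrinkage% = (1.2 / 53) * 100
Step 3: Shrinkage% = 0.022642 * 100 = 2.2642% ≈ 2.3%

2.3%


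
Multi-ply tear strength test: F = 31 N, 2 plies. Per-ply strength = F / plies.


Formula: Per-ply strength = Total force / Number of plies
Per-ply = 31 N / 2
Per-ply = 15.5 N

15.5 N


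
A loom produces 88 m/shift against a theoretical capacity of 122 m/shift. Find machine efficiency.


Formula: Efficiency% = (Actual output / Theoretical output) * 100
Efficiency% = (88 / 122) * 100
Efficiency% = 0.721311 * 100 = 72.1311% ≈ 72.1%

72.1%


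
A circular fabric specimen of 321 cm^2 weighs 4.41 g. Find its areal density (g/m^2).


Formula: GSM = mass_g / area_m2
Step 1: Convert area: 321 cm^2 = 321 / 10000 = 0.0321 m^2
Step 2: GSM = 4.41 g / 0.0321 m^2 = 137.4 g/m^2

137.4 g/m^2


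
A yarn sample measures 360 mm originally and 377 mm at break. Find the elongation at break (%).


Formula: Elongation (%) = ((L_break - L0) / L0) * 100
Step 1: Extension = 377 - 360 = 17 mm
Step 2: Elongation = (17 / 360) * 100
Step 3: Elongation = 0.047222 * 100 = 4.7222% ≈ 4.7%

4.7%


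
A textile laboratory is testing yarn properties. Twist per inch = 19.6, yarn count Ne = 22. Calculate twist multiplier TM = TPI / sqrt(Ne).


Formula: TM = TPI / sqrt(Ne)
Step 1: sqrt(Ne) = sqrt(22) = 4.6904
Step 2: TM = 19.6 / 4.6904 = 4.18

4.18 TM


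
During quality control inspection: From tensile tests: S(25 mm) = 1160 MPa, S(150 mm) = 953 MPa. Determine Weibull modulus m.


Formula: m = ln(L1/L2) / ln(S2/S1)
Step 1: ln(L1/L2) = ln(25/150) = -1.79176
Step 2: S2/S1 = 953/1160 = 0.82155
Step 3: ln(S2/S1) = ln(0.82155) = -0.19656
Step 4: m = -1.79176 / -0.19656 = 9.12

9.12 (Weibull m)


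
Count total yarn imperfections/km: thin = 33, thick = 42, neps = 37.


Formula: Total = thin places + thick places + neps
Total = 33 + 42 + 37
Total = 112 imperfections/km

112 imperfections/km


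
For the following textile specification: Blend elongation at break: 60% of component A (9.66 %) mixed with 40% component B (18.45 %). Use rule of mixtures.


Formula: Blend property = (fraction_A * property_A) + (fraction_B * property_B)
Step 1: Contribution A = 60/100 * 9.66 % = 5.796 %
Step 2: Contribution B = 40/100 * 18.45 % = 7.38 %
Step 3: Blend elongation at break = 5.796 + 7.38 = 13.176 %

13.176 %


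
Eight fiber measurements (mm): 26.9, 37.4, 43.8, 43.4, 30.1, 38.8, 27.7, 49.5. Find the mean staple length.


Formula: Mean = sum of lengths / count
Sum = 26.9 + 37.4 + 43.8 + 43.4 + 30.1 + 38.8 + 27.7 + 49.5
Sum = 297.6 mm
Mean = 297.6 / 8 = 37.20 mm

37.20 mm
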